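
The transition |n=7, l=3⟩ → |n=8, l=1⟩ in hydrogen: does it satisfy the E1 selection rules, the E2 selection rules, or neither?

Δl = 1 − 3 = -2; l_i + l_f = 4.
E1 (Δl = ±1): not satisfied.
E2 (Δl = 0,±2, l_i+l_f ≥ 2): satisfied.

E2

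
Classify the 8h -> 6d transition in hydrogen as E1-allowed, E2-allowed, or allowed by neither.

neither

Δl = 2 − 5 = -3; l_i + l_f = 7.
E1 (Δl = ±1): not satisfied.
E2 (Δl = 0,±2, l_i+l_f ≥ 2): not satisfied.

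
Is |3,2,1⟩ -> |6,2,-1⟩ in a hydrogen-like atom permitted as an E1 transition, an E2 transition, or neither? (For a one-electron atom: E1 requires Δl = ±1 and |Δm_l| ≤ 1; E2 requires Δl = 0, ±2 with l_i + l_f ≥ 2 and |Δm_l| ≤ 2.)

Δl = 2 − 2 = +0; l_i + l_f = 4.
Δm_l = -2.
E1 (Δl = ±1, |Δm_l| ≤ 1): not satisfied.
E2 (Δl = 0,±2, l_i+l_f ≥ 2, |Δm_l| ≤ 2): satisfied.

E2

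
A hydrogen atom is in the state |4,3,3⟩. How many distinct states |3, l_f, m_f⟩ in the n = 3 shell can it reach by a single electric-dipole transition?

1

E1 requires Δl = ±1, so l_f ∈ {2, 4}; with 0 ≤ l_f ≤ n_f−1 = 2, the allowed l_f values are {2}.
For l_f = 2: m_f ∈ {m_i−1, m_i, m_i+1} ∩ [−2, 2] = {2} → 1 state.
Total: 1.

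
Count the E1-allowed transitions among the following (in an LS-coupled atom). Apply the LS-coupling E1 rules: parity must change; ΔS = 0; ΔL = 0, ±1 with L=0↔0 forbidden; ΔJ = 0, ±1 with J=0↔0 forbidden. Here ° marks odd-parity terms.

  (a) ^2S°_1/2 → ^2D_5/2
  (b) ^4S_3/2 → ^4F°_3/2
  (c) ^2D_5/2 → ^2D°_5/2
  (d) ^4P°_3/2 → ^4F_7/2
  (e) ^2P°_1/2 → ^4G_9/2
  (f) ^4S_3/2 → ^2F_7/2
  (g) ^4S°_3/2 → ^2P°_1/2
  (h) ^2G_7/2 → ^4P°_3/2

(a) forbidden (ΔL, ΔJ fail)
(b) forbidden (ΔL fails)
(c) allowed
(d) forbidden (ΔL, ΔJ fail)
(e) forbidden (ΔS, ΔL, ΔJ fail)
(f) forbidden (parity, ΔS, ΔL, ΔJ fail)
(g) forbidden (parity, ΔS fail)
(h) forbidden (ΔS, ΔL, ΔJ fail)
Total allowed: 1 of 8.

1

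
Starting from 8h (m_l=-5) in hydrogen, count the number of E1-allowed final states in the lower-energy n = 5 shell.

1

E1 requires Δl = ±1, so l_f ∈ {4, 6}; with 0 ≤ l_f ≤ n_f−1 = 4, the allowed l_f values are {4}.
For l_f = 4: m_f ∈ {m_i−1, m_i, m_i+1} ∩ [−4, 4] = {-4} → 1 state.
Total: 1.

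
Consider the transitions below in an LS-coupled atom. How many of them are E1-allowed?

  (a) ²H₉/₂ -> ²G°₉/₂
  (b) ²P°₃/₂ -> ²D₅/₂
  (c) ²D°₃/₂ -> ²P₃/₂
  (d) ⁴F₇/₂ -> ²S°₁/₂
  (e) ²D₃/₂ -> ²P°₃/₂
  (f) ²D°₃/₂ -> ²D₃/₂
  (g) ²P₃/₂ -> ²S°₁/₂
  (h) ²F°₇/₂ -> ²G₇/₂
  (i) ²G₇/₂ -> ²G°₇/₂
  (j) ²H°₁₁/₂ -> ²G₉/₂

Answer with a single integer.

9

(a) allowed
(b) allowed
(c) allowed
(d) forbidden (ΔS, ΔL, ΔJ fail)
(e) allowed
(f) allowed
(g) allowed
(h) allowed
(i) allowed
(j) allowed
Total allowed: 9 of 10.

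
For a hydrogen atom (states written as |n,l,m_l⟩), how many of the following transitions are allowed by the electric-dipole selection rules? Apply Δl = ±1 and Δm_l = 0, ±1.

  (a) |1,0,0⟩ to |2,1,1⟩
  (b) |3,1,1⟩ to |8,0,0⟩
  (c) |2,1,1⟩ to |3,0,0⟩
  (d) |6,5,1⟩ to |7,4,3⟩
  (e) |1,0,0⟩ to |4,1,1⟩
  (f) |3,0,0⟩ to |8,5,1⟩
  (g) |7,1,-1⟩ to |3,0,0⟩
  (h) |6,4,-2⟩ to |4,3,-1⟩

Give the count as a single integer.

(a) allowed
(b) allowed
(c) allowed
(d) forbidden — Δm_l = +2 (E1 requires Δm_l = 0, ±1)
(e) allowed
(f) forbidden — Δl = +5 (E1 requires Δl = ±1)
(g) allowed
(h) allowed
Total allowed: 6 of 8.

6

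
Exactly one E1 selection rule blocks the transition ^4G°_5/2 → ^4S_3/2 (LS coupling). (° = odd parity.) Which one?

the ΔL = 0, ±1 rule

Parity must change: odd → even — ✓.
ΔS = 0: S: 3/2 → 3/2 — ✓.
ΔL = 0, ±1 (not L=0↔0): L: 4 → 0, ΔL = -4 — ✗.
ΔJ = 0, ±1 (not J=0↔0): J: 5/2 → 3/2, ΔJ = -1 — ✓.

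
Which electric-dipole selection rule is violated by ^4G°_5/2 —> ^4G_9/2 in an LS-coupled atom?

the ΔJ = 0, ±1 rule

Initial level: S=3/2, L=4, J=5/2, parity odd. Final level: S=3/2, L=4, J=9/2, parity even.
Parity must change: odd → even — ok.
ΔS = 0: S: 3/2 → 3/2 — ok.
ΔL = 0, ±1 (not L=0↔0): L: 4 → 4, ΔL = +0 — ok.
ΔJ = 0, ±1 (not J=0↔0): J: 5/2 → 9/2, ΔJ = +2 — fails.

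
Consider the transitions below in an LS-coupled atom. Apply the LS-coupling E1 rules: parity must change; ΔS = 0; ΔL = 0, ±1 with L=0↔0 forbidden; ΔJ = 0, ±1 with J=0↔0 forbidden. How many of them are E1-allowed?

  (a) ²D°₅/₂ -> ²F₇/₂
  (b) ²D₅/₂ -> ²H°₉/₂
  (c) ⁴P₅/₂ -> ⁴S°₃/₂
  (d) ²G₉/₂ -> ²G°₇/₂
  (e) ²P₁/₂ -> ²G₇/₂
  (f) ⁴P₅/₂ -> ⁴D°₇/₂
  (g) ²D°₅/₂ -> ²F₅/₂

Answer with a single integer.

(a) allowed
(b) forbidden (ΔL, ΔJ fail)
(c) allowed
(d) allowed
(e) forbidden (parity, ΔL, ΔJ fail)
(f) allowed
(g) allowed
Total allowed: 5 of 7.

5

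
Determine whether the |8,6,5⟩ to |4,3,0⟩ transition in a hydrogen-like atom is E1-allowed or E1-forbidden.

Δl = 3 − 6 = -3; the E1 rule Δl = ±1 is fails.
Δm_l = 0 − (5) = -5. E1 requires Δm_l = 0, ±1: fails.
The transition is electric-dipole forbidden.

forbidden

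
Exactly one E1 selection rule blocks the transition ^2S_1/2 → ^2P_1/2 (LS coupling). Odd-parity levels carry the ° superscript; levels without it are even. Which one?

parity

Reading off the term symbols: S 1/2→1/2, L 0→1, J 1/2→1/2, parity even→even.
Parity must change: even → even — fails.
ΔS = 0: S: 1/2 → 1/2 — ok.
ΔL = 0, ±1 (not L=0↔0): L: 0 → 1, ΔL = +1 — ok.
ΔJ = 0, ±1 (not J=0↔0): J: 1/2 → 1/2, ΔJ = +0 — ok.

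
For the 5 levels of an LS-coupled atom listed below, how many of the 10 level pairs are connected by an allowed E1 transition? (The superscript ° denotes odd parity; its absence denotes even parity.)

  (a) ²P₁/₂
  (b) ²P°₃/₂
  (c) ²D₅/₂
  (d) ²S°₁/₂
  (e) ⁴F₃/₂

(a)–(b): allowed.
(a)–(c): forbidden (parity, ΔJ).
(a)–(d): allowed.
(a)–(e): forbidden (parity, ΔS, ΔL).
(b)–(c): allowed.
(b)–(d): forbidden (parity).
(b)–(e): forbidden (ΔS, ΔL).
(c)–(d): forbidden (ΔL, ΔJ).
(c)–(e): forbidden (parity, ΔS).
(d)–(e): forbidden (ΔS, ΔL).
Allowed pairs: 3 of 10.

3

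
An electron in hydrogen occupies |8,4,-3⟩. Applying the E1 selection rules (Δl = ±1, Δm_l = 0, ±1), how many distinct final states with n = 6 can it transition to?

5

E1 requires Δl = ±1, so l_f ∈ {3, 5}; with 0 ≤ l_f ≤ n_f−1 = 5, the allowed l_f values are {3, 5}.
For l_f = 3: m_f ∈ {m_i−1, m_i, m_i+1} ∩ [−3, 3] = {-3, -2} → 2 states.
For l_f = 5: m_f ∈ {m_i−1, m_i, m_i+1} ∩ [−5, 5] = {-4, -3, -2} → 3 states.
Total: 5.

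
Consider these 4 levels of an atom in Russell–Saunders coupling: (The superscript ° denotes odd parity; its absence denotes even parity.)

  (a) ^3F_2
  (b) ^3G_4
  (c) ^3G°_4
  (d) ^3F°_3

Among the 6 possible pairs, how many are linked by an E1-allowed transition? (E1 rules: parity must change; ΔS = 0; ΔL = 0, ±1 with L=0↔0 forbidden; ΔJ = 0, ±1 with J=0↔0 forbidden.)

3

(a)–(b): forbidden (parity, ΔJ).
(a)–(c): forbidden (ΔJ).
(a)–(d): allowed.
(b)–(c): allowed.
(b)–(d): allowed.
(c)–(d): forbidden (parity).
Allowed pairs: 3 of 6.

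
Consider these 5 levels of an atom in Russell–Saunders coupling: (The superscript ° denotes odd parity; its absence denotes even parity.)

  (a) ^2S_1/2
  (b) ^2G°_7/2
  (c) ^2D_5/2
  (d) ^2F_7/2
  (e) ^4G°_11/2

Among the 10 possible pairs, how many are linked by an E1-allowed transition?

(a)–(b): forbidden (ΔL, ΔJ).
(a)–(c): forbidden (parity, ΔL, ΔJ).
(a)–(d): forbidden (parity, ΔL, ΔJ).
(a)–(e): forbidden (ΔS, ΔL, ΔJ).
(b)–(c): forbidden (ΔL).
(b)–(d): allowed.
(b)–(e): forbidden (parity, ΔS, ΔJ).
(c)–(d): forbidden (parity).
(c)–(e): forbidden (ΔS, ΔL, ΔJ).
(d)–(e): forbidden (ΔS, ΔJ).
Allowed pairs: 1 of 10.

1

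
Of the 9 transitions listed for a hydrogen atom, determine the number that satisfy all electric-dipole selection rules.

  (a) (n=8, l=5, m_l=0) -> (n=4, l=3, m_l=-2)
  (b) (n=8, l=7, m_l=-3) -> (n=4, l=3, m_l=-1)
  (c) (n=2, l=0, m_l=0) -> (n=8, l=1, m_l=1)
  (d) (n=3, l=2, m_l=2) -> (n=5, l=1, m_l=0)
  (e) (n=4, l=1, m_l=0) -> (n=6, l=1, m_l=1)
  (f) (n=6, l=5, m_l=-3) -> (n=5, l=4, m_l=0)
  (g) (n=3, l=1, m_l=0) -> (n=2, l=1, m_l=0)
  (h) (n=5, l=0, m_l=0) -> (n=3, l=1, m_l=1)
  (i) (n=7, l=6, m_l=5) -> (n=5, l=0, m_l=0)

(a) forbidden — Δl = -2 (E1 requires Δl = ±1); Δm_l = -2 (E1 requires Δm_l = 0, ±1)
(b) forbidden — Δl = -4 (E1 requires Δl = ±1); Δm_l = +2 (E1 requires Δm_l = 0, ±1)
(c) allowed
(d) forbidden — Δm_l = -2 (E1 requires Δm_l = 0, ±1)
(e) forbidden — Δl = +0 (E1 requires Δl = ±1)
(f) forbidden — Δm_l = +3 (E1 requires Δm_l = 0, ±1)
(g) forbidden — Δl = +0 (E1 requires Δl = ±1)
(h) allowed
(i) forbidden — Δl = -6 (E1 requires Δl = ±1); Δm_l = -5 (E1 requires Δm_l = 0, ±1)
Total allowed: 2 of 9.

2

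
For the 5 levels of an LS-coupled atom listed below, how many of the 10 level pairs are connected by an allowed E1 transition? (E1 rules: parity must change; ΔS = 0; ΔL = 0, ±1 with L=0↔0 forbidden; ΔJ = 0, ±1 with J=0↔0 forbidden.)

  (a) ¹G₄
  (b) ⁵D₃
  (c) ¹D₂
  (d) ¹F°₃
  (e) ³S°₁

(a)–(b): forbidden (parity, ΔS, ΔL).
(a)–(c): forbidden (parity, ΔL, ΔJ).
(a)–(d): allowed.
(a)–(e): forbidden (ΔS, ΔL, ΔJ).
(b)–(c): forbidden (parity, ΔS).
(b)–(d): forbidden (ΔS).
(b)–(e): forbidden (ΔS, ΔL, ΔJ).
(c)–(d): allowed.
(c)–(e): forbidden (ΔS, ΔL).
(d)–(e): forbidden (parity, ΔS, ΔL, ΔJ).
Allowed pairs: 2 of 10.

2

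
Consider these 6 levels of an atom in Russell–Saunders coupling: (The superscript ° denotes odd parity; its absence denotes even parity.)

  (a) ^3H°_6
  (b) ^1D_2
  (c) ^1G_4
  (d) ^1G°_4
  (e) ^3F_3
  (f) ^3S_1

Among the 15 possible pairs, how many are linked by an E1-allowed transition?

1

(a)–(b): forbidden (ΔS, ΔL, ΔJ).
(a)–(c): forbidden (ΔS, ΔJ).
(a)–(d): forbidden (parity, ΔS, ΔJ).
(a)–(e): forbidden (ΔL, ΔJ).
(a)–(f): forbidden (ΔL, ΔJ).
(b)–(c): forbidden (parity, ΔL, ΔJ).
(b)–(d): forbidden (ΔL, ΔJ).
(b)–(e): forbidden (parity, ΔS).
(b)–(f): forbidden (parity, ΔS, ΔL).
(c)–(d): allowed.
(c)–(e): forbidden (parity, ΔS).
(c)–(f): forbidden (parity, ΔS, ΔL, ΔJ).
(d)–(e): forbidden (ΔS).
(d)–(f): forbidden (ΔS, ΔL, ΔJ).
(e)–(f): forbidden (parity, ΔL, ΔJ).
Allowed pairs: 1 of 15.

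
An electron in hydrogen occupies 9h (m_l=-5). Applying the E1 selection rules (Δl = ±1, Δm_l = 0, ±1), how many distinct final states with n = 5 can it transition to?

E1 requires Δl = ±1, so l_f ∈ {4, 6}; with 0 ≤ l_f ≤ n_f−1 = 4, the allowed l_f values are {4}.
For l_f = 4: m_f ∈ {m_i−1, m_i, m_i+1} ∩ [−4, 4] = {-4} → 1 state.
Total: 1.

1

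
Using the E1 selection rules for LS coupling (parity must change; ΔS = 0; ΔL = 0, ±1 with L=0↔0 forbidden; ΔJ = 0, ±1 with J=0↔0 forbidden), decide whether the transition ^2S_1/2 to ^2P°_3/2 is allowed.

Initial level: S=1/2, L=0, J=1/2, parity even. Final level: S=1/2, L=1, J=3/2, parity odd.
Parity must change: even → odd — ok.
ΔS = 0: S: 1/2 → 1/2 — ok.
ΔL = 0, ±1 (not L=0↔0): L: 0 → 1, ΔL = +1 — ok.
ΔJ = 0, ±1 (not J=0↔0): J: 1/2 → 3/2, ΔJ = +1 — ok.
All four E1 rules are satisfied.

allowed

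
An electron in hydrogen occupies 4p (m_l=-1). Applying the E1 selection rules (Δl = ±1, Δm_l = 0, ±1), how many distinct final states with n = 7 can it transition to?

E1 requires Δl = ±1, so l_f ∈ {0, 2}; with 0 ≤ l_f ≤ n_f−1 = 6, the allowed l_f values are {0, 2}.
For l_f = 0: m_f ∈ {m_i−1, m_i, m_i+1} ∩ [−0, 0] = {0} → 1 state.
For l_f = 2: m_f ∈ {m_i−1, m_i, m_i+1} ∩ [−2, 2] = {-2, -1, 0} → 3 states.
Total: 4.

4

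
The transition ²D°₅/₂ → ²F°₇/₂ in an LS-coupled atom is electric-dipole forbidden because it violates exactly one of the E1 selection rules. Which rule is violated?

Reading off the term symbols: S 1/2→1/2, L 2→3, J 5/2→7/2, parity odd→odd.
Parity must change: odd → odd — ✗.
ΔJ = 0, ±1 (not J=0↔0): J: 5/2 → 7/2, ΔJ = +1 — ✓.
ΔL = 0, ±1 (not L=0↔0): L: 2 → 3, ΔL = +1 — ✓.
ΔS = 0: S: 1/2 → 1/2 — ✓.

parity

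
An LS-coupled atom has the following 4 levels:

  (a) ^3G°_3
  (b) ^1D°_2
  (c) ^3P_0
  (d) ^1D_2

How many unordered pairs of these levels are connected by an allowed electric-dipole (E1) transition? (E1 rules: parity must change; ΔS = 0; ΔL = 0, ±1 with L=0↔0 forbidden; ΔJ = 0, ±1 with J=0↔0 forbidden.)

(a)–(b): forbidden (parity, ΔS, ΔL).
(a)–(c): forbidden (ΔL, ΔJ).
(a)–(d): forbidden (ΔS, ΔL).
(b)–(c): forbidden (ΔS, ΔJ).
(b)–(d): allowed.
(c)–(d): forbidden (parity, ΔS, ΔJ).
Allowed pairs: 1 of 6.

1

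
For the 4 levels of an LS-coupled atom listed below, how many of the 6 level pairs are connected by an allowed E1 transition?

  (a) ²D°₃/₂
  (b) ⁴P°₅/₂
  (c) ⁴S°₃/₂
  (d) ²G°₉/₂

0

(a)–(b): forbidden (parity, ΔS).
(a)–(c): forbidden (parity, ΔS, ΔL).
(a)–(d): forbidden (parity, ΔL, ΔJ).
(b)–(c): forbidden (parity).
(b)–(d): forbidden (parity, ΔS, ΔL, ΔJ).
(c)–(d): forbidden (parity, ΔS, ΔL, ΔJ).
Allowed pairs: 0 of 6.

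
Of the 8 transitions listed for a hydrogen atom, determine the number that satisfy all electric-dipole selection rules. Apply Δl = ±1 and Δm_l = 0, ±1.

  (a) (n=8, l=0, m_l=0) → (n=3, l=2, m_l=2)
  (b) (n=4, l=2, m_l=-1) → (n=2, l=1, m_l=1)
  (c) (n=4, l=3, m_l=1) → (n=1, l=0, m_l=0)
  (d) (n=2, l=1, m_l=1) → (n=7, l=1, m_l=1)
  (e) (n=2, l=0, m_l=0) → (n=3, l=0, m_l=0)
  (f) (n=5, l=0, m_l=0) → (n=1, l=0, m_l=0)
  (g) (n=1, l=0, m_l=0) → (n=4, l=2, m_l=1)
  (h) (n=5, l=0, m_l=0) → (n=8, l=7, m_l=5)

0

(a) forbidden — Δl = +2 (E1 requires Δl = ±1); Δm_l = +2 (E1 requires Δm_l = 0, ±1)
(b) forbidden — Δm_l = +2 (E1 requires Δm_l = 0, ±1)
(c) forbidden — Δl = -3 (E1 requires Δl = ±1)
(d) forbidden — Δl = +0 (E1 requires Δl = ±1)
(e) forbidden — Δl = +0 (E1 requires Δl = ±1)
(f) forbidden — Δl = +0 (E1 requires Δl = ±1)
(g) forbidden — Δl = +2 (E1 requires Δl = ±1)
(h) forbidden — Δl = +7 (E1 requires Δl = ±1); Δm_l = +5 (E1 requires Δm_l = 0, ±1)
Total allowed: 0 of 8.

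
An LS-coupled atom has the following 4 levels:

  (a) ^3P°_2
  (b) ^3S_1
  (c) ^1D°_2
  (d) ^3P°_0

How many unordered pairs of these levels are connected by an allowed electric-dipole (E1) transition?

(a)–(b): allowed.
(a)–(c): forbidden (parity, ΔS).
(a)–(d): forbidden (parity, ΔJ).
(b)–(c): forbidden (ΔS, ΔL).
(b)–(d): allowed.
(c)–(d): forbidden (parity, ΔS, ΔJ).
Allowed pairs: 2 of 6.

2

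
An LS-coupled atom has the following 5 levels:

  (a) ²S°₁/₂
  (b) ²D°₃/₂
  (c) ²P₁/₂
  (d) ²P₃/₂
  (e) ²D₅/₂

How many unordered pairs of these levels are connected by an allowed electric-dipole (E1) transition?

(a)–(b): forbidden (parity, ΔL).
(a)–(c): allowed.
(a)–(d): allowed.
(a)–(e): forbidden (ΔL, ΔJ).
(b)–(c): allowed.
(b)–(d): allowed.
(b)–(e): allowed.
(c)–(d): forbidden (parity).
(c)–(e): forbidden (parity, ΔJ).
(d)–(e): forbidden (parity).
Allowed pairs: 5 of 10.

5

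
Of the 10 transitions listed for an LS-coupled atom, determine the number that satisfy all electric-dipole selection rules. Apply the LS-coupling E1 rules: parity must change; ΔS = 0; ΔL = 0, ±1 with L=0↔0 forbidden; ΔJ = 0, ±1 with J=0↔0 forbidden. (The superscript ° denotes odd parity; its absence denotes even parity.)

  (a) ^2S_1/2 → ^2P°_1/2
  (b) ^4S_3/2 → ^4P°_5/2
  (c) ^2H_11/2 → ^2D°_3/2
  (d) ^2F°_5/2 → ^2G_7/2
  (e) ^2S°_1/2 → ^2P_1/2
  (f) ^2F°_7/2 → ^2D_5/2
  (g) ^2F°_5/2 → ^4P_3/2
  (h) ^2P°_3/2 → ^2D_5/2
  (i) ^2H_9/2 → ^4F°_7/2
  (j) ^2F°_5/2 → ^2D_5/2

7

(a) allowed
(b) allowed
(c) forbidden (ΔL, ΔJ fail)
(d) allowed
(e) allowed
(f) allowed
(g) forbidden (ΔS, ΔL fail)
(h) allowed
(i) forbidden (ΔS, ΔL fail)
(j) allowed
Total allowed: 7 of 10.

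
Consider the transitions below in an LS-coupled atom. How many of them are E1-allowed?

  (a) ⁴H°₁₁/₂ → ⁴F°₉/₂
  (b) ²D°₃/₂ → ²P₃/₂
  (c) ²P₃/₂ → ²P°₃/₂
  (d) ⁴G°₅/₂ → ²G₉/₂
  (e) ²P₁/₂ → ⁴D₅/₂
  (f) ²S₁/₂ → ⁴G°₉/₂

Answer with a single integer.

2

(a) forbidden (parity, ΔL fail)
(b) allowed
(c) allowed
(d) forbidden (ΔS, ΔJ fail)
(e) forbidden (parity, ΔS, ΔJ fail)
(f) forbidden (ΔS, ΔL, ΔJ fail)
Total allowed: 2 of 6.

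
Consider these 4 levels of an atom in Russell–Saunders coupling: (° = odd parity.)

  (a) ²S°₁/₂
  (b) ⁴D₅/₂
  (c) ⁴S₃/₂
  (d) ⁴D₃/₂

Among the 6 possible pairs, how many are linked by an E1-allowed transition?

0

(a)–(b): forbidden (ΔS, ΔL, ΔJ).
(a)–(c): forbidden (ΔS, ΔL).
(a)–(d): forbidden (ΔS, ΔL).
(b)–(c): forbidden (parity, ΔL).
(b)–(d): forbidden (parity).
(c)–(d): forbidden (parity, ΔL).
Allowed pairs: 0 of 6.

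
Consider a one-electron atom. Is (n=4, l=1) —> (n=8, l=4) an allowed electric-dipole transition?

forbidden

Initial l = 1, final l = 4, so Δl = +3. E1 requires Δl = ±1: ✗.
The transition is electric-dipole forbidden.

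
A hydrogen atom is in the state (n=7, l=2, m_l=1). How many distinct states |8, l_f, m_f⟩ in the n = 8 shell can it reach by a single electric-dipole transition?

5

E1 requires Δl = ±1, so l_f ∈ {1, 3}; with 0 ≤ l_f ≤ n_f−1 = 7, the allowed l_f values are {1, 3}.
For l_f = 1: m_f ∈ {m_i−1, m_i, m_i+1} ∩ [−1, 1] = {0, 1} → 2 states.
For l_f = 3: m_f ∈ {m_i−1, m_i, m_i+1} ∩ [−3, 3] = {0, 1, 2} → 3 states.
Total: 5.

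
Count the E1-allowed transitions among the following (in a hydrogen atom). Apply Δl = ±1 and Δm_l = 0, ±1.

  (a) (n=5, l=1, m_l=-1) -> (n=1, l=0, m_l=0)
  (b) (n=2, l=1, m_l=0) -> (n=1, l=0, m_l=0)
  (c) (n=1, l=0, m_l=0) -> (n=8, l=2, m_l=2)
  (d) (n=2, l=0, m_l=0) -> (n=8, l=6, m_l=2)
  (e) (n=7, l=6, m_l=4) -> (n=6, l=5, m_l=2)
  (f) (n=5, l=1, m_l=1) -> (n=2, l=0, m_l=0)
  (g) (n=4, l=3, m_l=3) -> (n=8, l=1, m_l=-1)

3

(a) allowed
(b) allowed
(c) forbidden — Δl = +2 (E1 requires Δl = ±1); Δm_l = +2 (E1 requires Δm_l = 0, ±1)
(d) forbidden — Δl = +6 (E1 requires Δl = ±1); Δm_l = +2 (E1 requires Δm_l = 0, ±1)
(e) forbidden — Δm_l = -2 (E1 requires Δm_l = 0, ±1)
(f) allowed
(g) forbidden — Δl = -2 (E1 requires Δl = ±1); Δm_l = -4 (E1 requires Δm_l = 0, ±1)
Total allowed: 3 of 7.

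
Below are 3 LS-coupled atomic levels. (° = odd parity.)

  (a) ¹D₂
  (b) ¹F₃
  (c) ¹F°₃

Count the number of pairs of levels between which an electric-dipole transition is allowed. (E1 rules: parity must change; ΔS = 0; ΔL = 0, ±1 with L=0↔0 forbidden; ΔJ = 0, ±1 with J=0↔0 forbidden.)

2

(a)–(b): forbidden (parity).
(a)–(c): allowed.
(b)–(c): allowed.
Allowed pairs: 2 of 3.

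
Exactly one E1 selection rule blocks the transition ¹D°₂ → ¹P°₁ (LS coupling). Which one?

parity

Parity must change: odd → odd — violated.
ΔS = 0: S: 0 → 0 — satisfied.
ΔL = 0, ±1 (not L=0↔0): L: 2 → 1, ΔL = -1 — satisfied.
ΔJ = 0, ±1 (not J=0↔0): J: 2 → 1, ΔJ = -1 — satisfied.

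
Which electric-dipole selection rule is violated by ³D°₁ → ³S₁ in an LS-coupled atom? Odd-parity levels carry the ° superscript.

the ΔL = 0, ±1 rule

Initial level: S=1, L=2, J=1, parity odd. Final level: S=1, L=0, J=1, parity even.
Parity must change: odd → even — passes.
ΔS = 0: S: 1 → 1 — passes.
ΔL = 0, ±1 (not L=0↔0): L: 2 → 0, ΔL = -2 — fails.
ΔJ = 0, ±1 (not J=0↔0): J: 1 → 1, ΔJ = +0 — passes.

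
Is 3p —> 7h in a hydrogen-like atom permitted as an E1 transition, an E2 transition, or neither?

Δl = 5 − 1 = +4; l_i + l_f = 6.
E1 (Δl = ±1): not satisfied.
E2 (Δl = 0,±2, l_i+l_f ≥ 2): not satisfied.

neither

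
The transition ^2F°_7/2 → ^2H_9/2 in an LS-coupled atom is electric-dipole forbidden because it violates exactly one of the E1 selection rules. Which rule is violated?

Parity must change: odd → even — ok.
ΔS = 0: S: 1/2 → 1/2 — ok.
ΔL = 0, ±1 (not L=0↔0): L: 3 → 5, ΔL = +2 — fails.
ΔJ = 0, ±1 (not J=0↔0): J: 7/2 → 9/2, ΔJ = +1 — ok.

the ΔL = 0, ±1 rule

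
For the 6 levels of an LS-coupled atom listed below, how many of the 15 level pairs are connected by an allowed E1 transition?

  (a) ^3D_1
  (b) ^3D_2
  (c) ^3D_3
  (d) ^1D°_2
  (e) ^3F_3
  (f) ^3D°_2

4

(a)–(b): forbidden (parity).
(a)–(c): forbidden (parity, ΔJ).
(a)–(d): forbidden (ΔS).
(a)–(e): forbidden (parity, ΔJ).
(a)–(f): allowed.
(b)–(c): forbidden (parity).
(b)–(d): forbidden (ΔS).
(b)–(e): forbidden (parity).
(b)–(f): allowed.
(c)–(d): forbidden (ΔS).
(c)–(e): forbidden (parity).
(c)–(f): allowed.
(d)–(e): forbidden (ΔS).
(d)–(f): forbidden (parity, ΔS).
(e)–(f): allowed.
Allowed pairs: 4 of 15.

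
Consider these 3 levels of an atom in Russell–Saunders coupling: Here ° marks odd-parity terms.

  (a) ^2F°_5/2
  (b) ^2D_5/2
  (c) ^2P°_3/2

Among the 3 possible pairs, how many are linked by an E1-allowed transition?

(a)–(b): allowed.
(a)–(c): forbidden (parity, ΔL).
(b)–(c): allowed.
Allowed pairs: 2 of 3.

2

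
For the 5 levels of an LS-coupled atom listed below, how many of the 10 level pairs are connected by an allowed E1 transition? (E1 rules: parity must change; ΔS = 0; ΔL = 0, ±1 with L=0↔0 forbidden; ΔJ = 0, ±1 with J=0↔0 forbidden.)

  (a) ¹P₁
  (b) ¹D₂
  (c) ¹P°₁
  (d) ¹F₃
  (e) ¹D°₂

(a)–(b): forbidden (parity).
(a)–(c): allowed.
(a)–(d): forbidden (parity, ΔL, ΔJ).
(a)–(e): allowed.
(b)–(c): allowed.
(b)–(d): forbidden (parity).
(b)–(e): allowed.
(c)–(d): forbidden (ΔL, ΔJ).
(c)–(e): forbidden (parity).
(d)–(e): allowed.
Allowed pairs: 5 of 10.

5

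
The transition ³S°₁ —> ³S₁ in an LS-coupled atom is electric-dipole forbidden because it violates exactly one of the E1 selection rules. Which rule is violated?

Reading off the term symbols: S 1→1, L 0→0, J 1→1, parity odd→even.
Parity must change: odd → even — passes.
ΔS = 0: S: 1 → 1 — passes.
ΔJ = 0, ±1 (not J=0↔0): J: 1 → 1, ΔJ = +0 — passes.
ΔL = 0, ±1 (not L=0↔0): L: 0 → 0, ΔL = +0 — fails.

the L=0 ↔ L=0 exclusion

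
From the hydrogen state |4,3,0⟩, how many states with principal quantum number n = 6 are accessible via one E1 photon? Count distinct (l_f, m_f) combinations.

6

E1 requires Δl = ±1, so l_f ∈ {2, 4}; with 0 ≤ l_f ≤ n_f−1 = 5, the allowed l_f values are {2, 4}.
For l_f = 2: m_f ∈ {m_i−1, m_i, m_i+1} ∩ [−2, 2] = {-1, 0, 1} → 3 states.
For l_f = 4: m_f ∈ {m_i−1, m_i, m_i+1} ∩ [−4, 4] = {-1, 0, 1} → 3 states.
Total: 6.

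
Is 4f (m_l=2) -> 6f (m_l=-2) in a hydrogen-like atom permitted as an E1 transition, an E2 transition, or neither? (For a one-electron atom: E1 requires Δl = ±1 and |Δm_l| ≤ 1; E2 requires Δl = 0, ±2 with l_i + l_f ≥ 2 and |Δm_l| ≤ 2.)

neither

Δl = 3 − 3 = +0; l_i + l_f = 6.
Δm_l = -4.
E1 (Δl = ±1, |Δm_l| ≤ 1): not satisfied.
E2 (Δl = 0,±2, l_i+l_f ≥ 2, |Δm_l| ≤ 2): not satisfied.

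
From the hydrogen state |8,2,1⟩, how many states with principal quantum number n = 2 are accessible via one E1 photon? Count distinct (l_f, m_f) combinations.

2

E1 requires Δl = ±1, so l_f ∈ {1, 3}; with 0 ≤ l_f ≤ n_f−1 = 1, the allowed l_f values are {1}.
For l_f = 1: m_f ∈ {m_i−1, m_i, m_i+1} ∩ [−1, 1] = {0, 1} → 2 states.
Total: 2.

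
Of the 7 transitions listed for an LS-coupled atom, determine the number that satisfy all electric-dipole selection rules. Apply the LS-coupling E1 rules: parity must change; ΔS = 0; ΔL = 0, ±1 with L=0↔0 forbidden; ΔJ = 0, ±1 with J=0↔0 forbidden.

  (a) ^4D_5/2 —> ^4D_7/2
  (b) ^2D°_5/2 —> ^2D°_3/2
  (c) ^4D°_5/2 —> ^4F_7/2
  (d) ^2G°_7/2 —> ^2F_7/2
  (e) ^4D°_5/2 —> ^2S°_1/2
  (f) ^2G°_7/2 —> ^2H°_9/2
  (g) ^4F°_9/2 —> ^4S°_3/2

(a) forbidden (parity fails)
(b) forbidden (parity fails)
(c) allowed
(d) allowed
(e) forbidden (parity, ΔS, ΔL, ΔJ fail)
(f) forbidden (parity fails)
(g) forbidden (parity, ΔL, ΔJ fail)
Total allowed: 2 of 7.

2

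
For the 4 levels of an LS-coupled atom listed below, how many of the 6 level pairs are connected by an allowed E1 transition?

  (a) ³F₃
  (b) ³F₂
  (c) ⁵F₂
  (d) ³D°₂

2

(a)–(b): forbidden (parity).
(a)–(c): forbidden (parity, ΔS).
(a)–(d): allowed.
(b)–(c): forbidden (parity, ΔS).
(b)–(d): allowed.
(c)–(d): forbidden (ΔS).
Allowed pairs: 2 of 6.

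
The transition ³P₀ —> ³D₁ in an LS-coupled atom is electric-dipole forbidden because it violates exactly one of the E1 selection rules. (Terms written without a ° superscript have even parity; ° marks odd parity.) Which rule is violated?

parity

Reading off the term symbols: S 1→1, L 1→2, J 0→1, parity even→even.
ΔJ = 0, ±1 (not J=0↔0): J: 0 → 1, ΔJ = +1 — ok.
ΔL = 0, ±1 (not L=0↔0): L: 1 → 2, ΔL = +1 — ok.
ΔS = 0: S: 1 → 1 — ok.
Parity must change: even → even — fails.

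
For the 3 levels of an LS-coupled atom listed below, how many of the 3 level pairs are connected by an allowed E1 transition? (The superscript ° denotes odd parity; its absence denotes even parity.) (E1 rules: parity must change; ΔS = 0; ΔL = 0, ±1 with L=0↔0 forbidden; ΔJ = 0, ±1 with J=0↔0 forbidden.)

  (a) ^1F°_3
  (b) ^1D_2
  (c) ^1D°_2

(a)–(b): allowed.
(a)–(c): forbidden (parity).
(b)–(c): allowed.
Allowed pairs: 2 of 3.

2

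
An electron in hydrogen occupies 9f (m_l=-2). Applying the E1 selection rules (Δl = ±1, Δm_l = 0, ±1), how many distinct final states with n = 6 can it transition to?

E1 requires Δl = ±1, so l_f ∈ {2, 4}; with 0 ≤ l_f ≤ n_f−1 = 5, the allowed l_f values are {2, 4}.
For l_f = 2: m_f ∈ {m_i−1, m_i, m_i+1} ∩ [−2, 2] = {-2, -1} → 2 states.
For l_f = 4: m_f ∈ {m_i−1, m_i, m_i+1} ∩ [−4, 4] = {-3, -2, -1} → 3 states.
Total: 5.

5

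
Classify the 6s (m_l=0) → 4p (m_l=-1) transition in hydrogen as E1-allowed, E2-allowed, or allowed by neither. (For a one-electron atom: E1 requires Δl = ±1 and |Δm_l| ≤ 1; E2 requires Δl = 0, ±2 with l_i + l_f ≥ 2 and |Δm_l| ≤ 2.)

Δl = 1 − 0 = +1; l_i + l_f = 1.
Δm_l = -1.
E1 (Δl = ±1, |Δm_l| ≤ 1): satisfied.
E2 (Δl = 0,±2, l_i+l_f ≥ 2, |Δm_l| ≤ 2): not satisfied.

E1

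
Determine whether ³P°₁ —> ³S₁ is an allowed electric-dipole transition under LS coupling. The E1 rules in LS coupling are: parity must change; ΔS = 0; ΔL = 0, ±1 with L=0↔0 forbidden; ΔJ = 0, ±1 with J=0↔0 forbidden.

Parity must change: odd → even — ✓.
ΔS = 0: S: 1 → 1 — ✓.
ΔL = 0, ±1 (not L=0↔0): L: 1 → 0, ΔL = -1 — ✓.
ΔJ = 0, ±1 (not J=0↔0): J: 1 → 1, ΔJ = +0 — ✓.
All four E1 rules are satisfied.

allowed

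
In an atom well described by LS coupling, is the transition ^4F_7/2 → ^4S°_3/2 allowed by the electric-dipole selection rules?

forbidden

Initial level: S=3/2, L=3, J=7/2, parity even. Final level: S=3/2, L=0, J=3/2, parity odd.
Parity must change: even → odd — ok.
ΔS = 0: S: 3/2 → 3/2 — ok.
ΔL = 0, ±1 (not L=0↔0): L: 3 → 0, ΔL = -3 — fails.
ΔJ = 0, ±1 (not J=0↔0): J: 7/2 → 3/2, ΔJ = -2 — fails.
Rule(s) violated: ΔL, ΔJ.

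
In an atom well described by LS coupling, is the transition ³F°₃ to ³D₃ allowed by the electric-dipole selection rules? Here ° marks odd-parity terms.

allowed

Initial level: S=1, L=3, J=3, parity odd. Final level: S=1, L=2, J=3, parity even.
ΔL = 0, ±1 (not L=0↔0): L: 3 → 2, ΔL = -1 — passes.
ΔS = 0: S: 1 → 1 — passes.
Parity must change: odd → even — passes.
ΔJ = 0, ±1 (not J=0↔0): J: 3 → 3, ΔJ = +0 — passes.
All four E1 rules are satisfied.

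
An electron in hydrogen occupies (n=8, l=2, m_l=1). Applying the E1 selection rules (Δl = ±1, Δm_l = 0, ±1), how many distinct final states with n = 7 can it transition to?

5

E1 requires Δl = ±1, so l_f ∈ {1, 3}; with 0 ≤ l_f ≤ n_f−1 = 6, the allowed l_f values are {1, 3}.
For l_f = 1: m_f ∈ {m_i−1, m_i, m_i+1} ∩ [−1, 1] = {0, 1} → 2 states.
For l_f = 3: m_f ∈ {m_i−1, m_i, m_i+1} ∩ [−3, 3] = {0, 1, 2} → 3 states.
Total: 5.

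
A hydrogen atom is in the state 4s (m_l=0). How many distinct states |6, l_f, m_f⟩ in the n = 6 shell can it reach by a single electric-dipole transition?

3

E1 requires Δl = ±1, so l_f ∈ {-1, 1}; with 0 ≤ l_f ≤ n_f−1 = 5, the allowed l_f values are {1}.
For l_f = 1: m_f ∈ {m_i−1, m_i, m_i+1} ∩ [−1, 1] = {-1, 0, 1} → 3 states.
Total: 3.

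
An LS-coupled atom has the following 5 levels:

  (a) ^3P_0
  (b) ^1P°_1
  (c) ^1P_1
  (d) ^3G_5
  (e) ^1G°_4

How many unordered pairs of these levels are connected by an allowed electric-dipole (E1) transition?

(a)–(b): forbidden (ΔS).
(a)–(c): forbidden (parity, ΔS).
(a)–(d): forbidden (parity, ΔL, ΔJ).
(a)–(e): forbidden (ΔS, ΔL, ΔJ).
(b)–(c): allowed.
(b)–(d): forbidden (ΔS, ΔL, ΔJ).
(b)–(e): forbidden (parity, ΔL, ΔJ).
(c)–(d): forbidden (parity, ΔS, ΔL, ΔJ).
(c)–(e): forbidden (ΔL, ΔJ).
(d)–(e): forbidden (ΔS).
Allowed pairs: 1 of 10.

1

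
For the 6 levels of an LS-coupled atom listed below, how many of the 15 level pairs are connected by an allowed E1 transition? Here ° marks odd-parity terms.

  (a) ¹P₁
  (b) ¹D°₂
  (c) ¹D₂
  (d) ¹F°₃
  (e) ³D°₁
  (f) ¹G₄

4

(a)–(b): allowed.
(a)–(c): forbidden (parity).
(a)–(d): forbidden (ΔL, ΔJ).
(a)–(e): forbidden (ΔS).
(a)–(f): forbidden (parity, ΔL, ΔJ).
(b)–(c): allowed.
(b)–(d): forbidden (parity).
(b)–(e): forbidden (parity, ΔS).
(b)–(f): forbidden (ΔL, ΔJ).
(c)–(d): allowed.
(c)–(e): forbidden (ΔS).
(c)–(f): forbidden (parity, ΔL, ΔJ).
(d)–(e): forbidden (parity, ΔS, ΔJ).
(d)–(f): allowed.
(e)–(f): forbidden (ΔS, ΔL, ΔJ).
Allowed pairs: 4 of 15.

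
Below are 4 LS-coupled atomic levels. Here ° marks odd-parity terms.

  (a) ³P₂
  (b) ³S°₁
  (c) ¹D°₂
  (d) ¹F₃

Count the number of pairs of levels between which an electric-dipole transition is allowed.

(a)–(b): allowed.
(a)–(c): forbidden (ΔS).
(a)–(d): forbidden (parity, ΔS, ΔL).
(b)–(c): forbidden (parity, ΔS, ΔL).
(b)–(d): forbidden (ΔS, ΔL, ΔJ).
(c)–(d): allowed.
Allowed pairs: 2 of 6.

2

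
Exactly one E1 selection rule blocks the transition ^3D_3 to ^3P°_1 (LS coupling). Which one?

Parity must change: even → odd — passes.
ΔS = 0: S: 1 → 1 — passes.
ΔL = 0, ±1 (not L=0↔0): L: 2 → 1, ΔL = -1 — passes.
ΔJ = 0, ±1 (not J=0↔0): J: 3 → 1, ΔJ = -2 — fails.

the ΔJ = 0, ±1 rule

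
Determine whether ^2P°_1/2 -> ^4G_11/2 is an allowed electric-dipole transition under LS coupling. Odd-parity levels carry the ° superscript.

forbidden

ΔJ = 0, ±1 (not J=0↔0): J: 1/2 → 11/2, ΔJ = +5 — fails.
Parity must change: odd → even — ok.
ΔL = 0, ±1 (not L=0↔0): L: 1 → 4, ΔL = +3 — fails.
ΔS = 0: S: 1/2 → 3/2 — fails.
Rule(s) violated: ΔS, ΔL, ΔJ.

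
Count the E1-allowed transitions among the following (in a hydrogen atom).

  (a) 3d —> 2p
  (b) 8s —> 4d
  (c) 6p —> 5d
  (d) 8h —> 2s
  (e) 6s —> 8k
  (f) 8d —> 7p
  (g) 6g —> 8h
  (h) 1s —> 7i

4

(a) allowed
(b) forbidden — Δl = +2 (E1 requires Δl = ±1)
(c) allowed
(d) forbidden — Δl = -5 (E1 requires Δl = ±1)
(e) forbidden — Δl = +7 (E1 requires Δl = ±1)
(f) allowed
(g) allowed
(h) forbidden — Δl = +6 (E1 requires Δl = ±1)
Total allowed: 4 of 8.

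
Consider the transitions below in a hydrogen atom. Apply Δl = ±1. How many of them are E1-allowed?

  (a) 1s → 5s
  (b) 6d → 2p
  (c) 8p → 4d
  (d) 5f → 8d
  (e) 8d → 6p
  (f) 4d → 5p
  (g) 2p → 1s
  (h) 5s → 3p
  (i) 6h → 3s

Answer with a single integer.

7

(a) forbidden — Δl = +0 (E1 requires Δl = ±1)
(b) allowed
(c) allowed
(d) allowed
(e) allowed
(f) allowed
(g) allowed
(h) allowed
(i) forbidden — Δl = -5 (E1 requires Δl = ±1)
Total allowed: 7 of 9.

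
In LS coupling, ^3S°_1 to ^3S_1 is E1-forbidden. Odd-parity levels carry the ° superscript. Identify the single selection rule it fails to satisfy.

the L=0 ↔ L=0 exclusion

Reading off the term symbols: S 1→1, L 0→0, J 1→1, parity odd→even.
Parity must change: odd → even — satisfied.
ΔS = 0: S: 1 → 1 — satisfied.
ΔL = 0, ±1 (not L=0↔0): L: 0 → 0, ΔL = +0 — violated.
ΔJ = 0, ±1 (not J=0↔0): J: 1 → 1, ΔJ = +0 — satisfied.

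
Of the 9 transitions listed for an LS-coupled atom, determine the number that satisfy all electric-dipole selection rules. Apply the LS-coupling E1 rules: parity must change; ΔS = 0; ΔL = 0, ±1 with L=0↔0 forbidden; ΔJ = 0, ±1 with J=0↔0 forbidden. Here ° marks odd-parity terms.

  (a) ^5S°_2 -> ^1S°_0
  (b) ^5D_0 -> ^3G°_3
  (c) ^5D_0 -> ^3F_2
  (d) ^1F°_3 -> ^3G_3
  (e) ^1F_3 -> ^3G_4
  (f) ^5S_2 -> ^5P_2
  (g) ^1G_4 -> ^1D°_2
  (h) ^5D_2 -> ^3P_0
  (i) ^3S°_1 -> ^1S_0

0

(a) forbidden (parity, ΔS, ΔL, ΔJ fail)
(b) forbidden (ΔS, ΔL, ΔJ fail)
(c) forbidden (parity, ΔS, ΔJ fail)
(d) forbidden (ΔS fails)
(e) forbidden (parity, ΔS fail)
(f) forbidden (parity fails)
(g) forbidden (ΔL, ΔJ fail)
(h) forbidden (parity, ΔS, ΔJ fail)
(i) forbidden (ΔS, ΔL fail)
Total allowed: 0 of 9.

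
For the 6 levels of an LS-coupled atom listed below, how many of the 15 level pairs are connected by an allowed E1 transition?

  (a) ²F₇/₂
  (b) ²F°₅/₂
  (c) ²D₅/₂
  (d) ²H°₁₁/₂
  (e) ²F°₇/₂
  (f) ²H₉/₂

(a)–(b): allowed.
(a)–(c): forbidden (parity).
(a)–(d): forbidden (ΔL, ΔJ).
(a)–(e): allowed.
(a)–(f): forbidden (parity, ΔL).
(b)–(c): allowed.
(b)–(d): forbidden (parity, ΔL, ΔJ).
(b)–(e): forbidden (parity).
(b)–(f): forbidden (ΔL, ΔJ).
(c)–(d): forbidden (ΔL, ΔJ).
(c)–(e): allowed.
(c)–(f): forbidden (parity, ΔL, ΔJ).
(d)–(e): forbidden (parity, ΔL, ΔJ).
(d)–(f): allowed.
(e)–(f): forbidden (ΔL).
Allowed pairs: 5 of 15.

5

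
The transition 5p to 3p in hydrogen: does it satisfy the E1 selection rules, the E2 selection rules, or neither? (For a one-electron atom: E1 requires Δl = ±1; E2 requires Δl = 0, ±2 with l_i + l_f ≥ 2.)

Δl = 1 − 1 = +0; l_i + l_f = 2.
E1 (Δl = ±1): not satisfied.
E2 (Δl = 0,±2, l_i+l_f ≥ 2): satisfied.

E2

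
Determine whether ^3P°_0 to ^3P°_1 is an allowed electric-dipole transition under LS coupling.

Parity must change: odd → odd — fails.
ΔS = 0: S: 1 → 1 — passes.
ΔL = 0, ±1 (not L=0↔0): L: 1 → 1, ΔL = +0 — passes.
ΔJ = 0, ±1 (not J=0↔0): J: 0 → 1, ΔJ = +1 — passes.
Rule(s) violated: parity.

forbidden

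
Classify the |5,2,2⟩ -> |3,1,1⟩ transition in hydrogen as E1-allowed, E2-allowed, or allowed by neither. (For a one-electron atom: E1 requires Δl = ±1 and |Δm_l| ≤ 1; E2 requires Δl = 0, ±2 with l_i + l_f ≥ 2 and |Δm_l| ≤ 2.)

Δl = 1 − 2 = -1; l_i + l_f = 3.
Δm_l = -1.
E1 (Δl = ±1, |Δm_l| ≤ 1): satisfied.
E2 (Δl = 0,±2, l_i+l_f ≥ 2, |Δm_l| ≤ 2): not satisfied.

E1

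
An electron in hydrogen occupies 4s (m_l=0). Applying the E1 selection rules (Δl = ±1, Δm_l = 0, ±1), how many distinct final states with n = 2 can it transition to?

E1 requires Δl = ±1, so l_f ∈ {-1, 1}; with 0 ≤ l_f ≤ n_f−1 = 1, the allowed l_f values are {1}.
For l_f = 1: m_f ∈ {m_i−1, m_i, m_i+1} ∩ [−1, 1] = {-1, 0, 1} → 3 states.
Total: 3.

3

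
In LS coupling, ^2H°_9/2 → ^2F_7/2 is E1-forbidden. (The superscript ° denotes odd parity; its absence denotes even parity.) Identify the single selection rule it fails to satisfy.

the ΔL = 0, ±1 rule

Reading off the term symbols: S 1/2→1/2, L 5→3, J 9/2→7/2, parity odd→even.
Parity must change: odd → even — passes.
ΔS = 0: S: 1/2 → 1/2 — passes.
ΔL = 0, ±1 (not L=0↔0): L: 5 → 3, ΔL = -2 — fails.
ΔJ = 0, ±1 (not J=0↔0): J: 9/2 → 7/2, ΔJ = -1 — passes.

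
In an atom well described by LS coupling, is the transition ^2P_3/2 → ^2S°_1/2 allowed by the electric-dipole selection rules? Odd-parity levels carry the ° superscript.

Reading off the term symbols: S 1/2→1/2, L 1→0, J 3/2→1/2, parity even→odd.
Parity must change: even → odd — ok.
ΔS = 0: S: 1/2 → 1/2 — ok.
ΔL = 0, ±1 (not L=0↔0): L: 1 → 0, ΔL = -1 — ok.
ΔJ = 0, ±1 (not J=0↔0): J: 3/2 → 1/2, ΔJ = -1 — ok.
All four E1 rules are satisfied.

allowed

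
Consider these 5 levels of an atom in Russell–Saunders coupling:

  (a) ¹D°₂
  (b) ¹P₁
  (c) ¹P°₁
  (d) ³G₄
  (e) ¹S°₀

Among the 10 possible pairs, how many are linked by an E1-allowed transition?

3

(a)–(b): allowed.
(a)–(c): forbidden (parity).
(a)–(d): forbidden (ΔS, ΔL, ΔJ).
(a)–(e): forbidden (parity, ΔL, ΔJ).
(b)–(c): allowed.
(b)–(d): forbidden (parity, ΔS, ΔL, ΔJ).
(b)–(e): allowed.
(c)–(d): forbidden (ΔS, ΔL, ΔJ).
(c)–(e): forbidden (parity).
(d)–(e): forbidden (ΔS, ΔL, ΔJ).
Allowed pairs: 3 of 10.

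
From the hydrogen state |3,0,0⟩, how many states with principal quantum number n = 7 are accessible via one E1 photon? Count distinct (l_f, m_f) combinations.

3

E1 requires Δl = ±1, so l_f ∈ {-1, 1}; with 0 ≤ l_f ≤ n_f−1 = 6, the allowed l_f values are {1}.
For l_f = 1: m_f ∈ {m_i−1, m_i, m_i+1} ∩ [−1, 1] = {-1, 0, 1} → 3 states.
Total: 3.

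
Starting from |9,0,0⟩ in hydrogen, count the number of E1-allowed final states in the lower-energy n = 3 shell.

E1 requires Δl = ±1, so l_f ∈ {-1, 1}; with 0 ≤ l_f ≤ n_f−1 = 2, the allowed l_f values are {1}.
For l_f = 1: m_f ∈ {m_i−1, m_i, m_i+1} ∩ [−1, 1] = {-1, 0, 1} → 3 states.
Total: 3.

3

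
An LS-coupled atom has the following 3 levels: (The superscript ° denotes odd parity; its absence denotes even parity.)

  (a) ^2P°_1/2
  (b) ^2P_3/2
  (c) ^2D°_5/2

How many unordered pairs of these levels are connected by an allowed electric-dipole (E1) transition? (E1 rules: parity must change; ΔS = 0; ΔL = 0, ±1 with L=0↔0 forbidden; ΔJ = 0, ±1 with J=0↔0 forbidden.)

2

(a)–(b): allowed.
(a)–(c): forbidden (parity, ΔJ).
(b)–(c): allowed.
Allowed pairs: 2 of 3.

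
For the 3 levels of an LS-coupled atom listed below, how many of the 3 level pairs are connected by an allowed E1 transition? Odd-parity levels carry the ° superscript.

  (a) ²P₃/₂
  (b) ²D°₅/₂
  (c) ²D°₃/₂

2

(a)–(b): allowed.
(a)–(c): allowed.
(b)–(c): forbidden (parity).
Allowed pairs: 2 of 3.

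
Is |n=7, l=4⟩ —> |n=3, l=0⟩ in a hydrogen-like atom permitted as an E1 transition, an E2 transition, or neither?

neither

Δl = 0 − 4 = -4; l_i + l_f = 4.
E1 (Δl = ±1): not satisfied.
E2 (Δl = 0,±2, l_i+l_f ≥ 2): not satisfied.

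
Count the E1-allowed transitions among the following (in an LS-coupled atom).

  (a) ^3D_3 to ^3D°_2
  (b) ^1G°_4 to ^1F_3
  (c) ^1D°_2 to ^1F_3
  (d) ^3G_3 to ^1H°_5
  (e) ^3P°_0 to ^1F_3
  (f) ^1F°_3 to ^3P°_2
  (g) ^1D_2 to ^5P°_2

(a) allowed
(b) allowed
(c) allowed
(d) forbidden (ΔS, ΔJ fail)
(e) forbidden (ΔS, ΔL, ΔJ fail)
(f) forbidden (parity, ΔS, ΔL fail)
(g) forbidden (ΔS fails)
Total allowed: 3 of 7.

3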